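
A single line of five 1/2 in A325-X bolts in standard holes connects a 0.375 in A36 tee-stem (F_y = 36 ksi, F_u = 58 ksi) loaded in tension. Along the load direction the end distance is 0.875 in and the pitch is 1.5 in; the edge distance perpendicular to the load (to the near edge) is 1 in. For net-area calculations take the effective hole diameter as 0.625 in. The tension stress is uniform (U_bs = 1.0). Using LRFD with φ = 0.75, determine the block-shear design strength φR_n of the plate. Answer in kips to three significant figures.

Shear plane L_v = 0.875 + 4·1.5 = 6.875 in; A_gv = 6.875 × 0.375 = 2.578 in².
A_nv = (6.875 − 4.5·0.625) × 0.375 = 1.523 in².
A_nt = (1 − 0.5·0.625) × 0.375 = 0.2578 in².
0.6 F_u A_nv = 53.02 kips; 0.6 F_y A_gv = 55.69 kips → shear rupture governs the shear term.
R_n = 53.02 + 1.0 × 58 × 0.2578 = 67.97 kips.
Design strength φR_n = 0.75 × 67.97 = 51 kips.

51 kips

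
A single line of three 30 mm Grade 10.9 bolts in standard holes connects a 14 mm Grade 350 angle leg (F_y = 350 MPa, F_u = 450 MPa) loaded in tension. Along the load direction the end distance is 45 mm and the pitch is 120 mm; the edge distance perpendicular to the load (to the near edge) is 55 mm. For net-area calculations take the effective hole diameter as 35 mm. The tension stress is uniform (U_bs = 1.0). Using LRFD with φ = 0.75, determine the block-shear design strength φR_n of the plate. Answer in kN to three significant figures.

Shear plane L_v = 45 + 2·120 = 285 mm; A_gv = 285 × 14 = 3990 mm².
A_nv = (285 − 2.5·35) × 14 = 2765 mm².
A_nt = (55 − 0.5·35) × 14 = 525 mm².
0.6 F_u A_nv = 746.6 kN; 0.6 F_y A_gv = 837.9 kN → shear rupture governs the shear term.
R_n = 746.6 + 1.0 × 450 × 525 / 1000 = 982.8 kN.
Design strength φR_n = 0.75 × 982.8 = 737 kN.

737 kN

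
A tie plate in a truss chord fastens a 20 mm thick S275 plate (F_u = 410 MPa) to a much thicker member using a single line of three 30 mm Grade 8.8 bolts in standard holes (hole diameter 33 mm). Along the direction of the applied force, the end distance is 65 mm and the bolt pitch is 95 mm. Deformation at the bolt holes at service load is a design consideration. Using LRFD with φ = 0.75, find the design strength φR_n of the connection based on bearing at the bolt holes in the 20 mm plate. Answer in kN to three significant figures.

Per bolt r_n = 1.2 l_c t F_u ≤ 2.4 d t F_u; upper limit = 2.4 × 30 × 20 × 410 / 1000 = 590.4 kN.
Edge bolt: l_c = 65 − 33/2 = 48.5 mm → 1.2 × 48.5 × 20 × 410 / 1000 = 477.2 → r_n = 477.2 kN.
Interior bolts: l_c = 95 − 33 = 62 mm → 1.2 × 62 × 20 × 410 / 1000 = 610.1 → r_n = 590.4 kN.
R_n = 1 × 477.2 + 2 × 590.4 = 1658 kN.
Design strength φR_n = 0.75 × 1658 = 1240 kN.

1240 kN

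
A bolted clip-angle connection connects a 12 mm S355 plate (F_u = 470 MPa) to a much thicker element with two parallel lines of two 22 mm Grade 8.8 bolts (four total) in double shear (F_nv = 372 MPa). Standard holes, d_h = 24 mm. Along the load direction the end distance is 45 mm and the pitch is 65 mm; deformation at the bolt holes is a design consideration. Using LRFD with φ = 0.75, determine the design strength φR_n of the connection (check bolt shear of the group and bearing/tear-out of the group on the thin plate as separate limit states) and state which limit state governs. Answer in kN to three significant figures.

Bolt shear: A_b = π·22²/4 = 380.1 mm²; R_n = 372 × 380.1 × 4 × 2 / 1000 = 1131 kN → 0.75 × 1131 = 848 kN.
Bearing (1.2 l_c t F_u ≤ 2.4 d t F_u): upper limit = 2.4·22·12·470 / 1000 = 297.8 kN.
  Edge l_c = 45 − 24/2 = 33 → r_n = 223.3 kN; interior l_c = 65 − 24 = 41 → r_n = 277.5 kN.
  R_n,bearing = 2·223.3 + 2·277.5 = 1002 kN → 0.75 × 1002 = 751 kN.
Bearing governs: 751 kN.

751 kN (bearing governs)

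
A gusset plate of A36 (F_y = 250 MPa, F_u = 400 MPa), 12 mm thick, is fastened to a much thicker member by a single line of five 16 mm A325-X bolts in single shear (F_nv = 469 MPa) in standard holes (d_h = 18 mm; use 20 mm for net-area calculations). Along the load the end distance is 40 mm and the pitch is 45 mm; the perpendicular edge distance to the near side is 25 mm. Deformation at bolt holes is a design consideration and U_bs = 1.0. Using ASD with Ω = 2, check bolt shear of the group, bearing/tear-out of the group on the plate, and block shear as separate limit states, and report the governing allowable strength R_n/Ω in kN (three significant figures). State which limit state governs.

Bolt shear: A_b = π·16²/4 = 201.1 mm²; R_n = 469 × 201.1 × 5 × 1 / 1000 = 471.5 kN → 471.5 / 2 = 236 kN.
Bearing: edge l_c = 31, r_n = 178.6 kN; interior l_c = 27, r_n = 155.5 kN; R_n = 178.6 + 4·155.5 = 800.6 kN → 400 kN.
Block shear: A_gv = 2640, A_nv = 1560, A_nt = 180 mm²; R_n = min(0.6F_uA_nv, 0.6F_yA_gv) + U_bs·F_u·A_nt = 446.4 kN → 223 kN.
Block shear governs: 223 kN.

223 kN (block shear governs)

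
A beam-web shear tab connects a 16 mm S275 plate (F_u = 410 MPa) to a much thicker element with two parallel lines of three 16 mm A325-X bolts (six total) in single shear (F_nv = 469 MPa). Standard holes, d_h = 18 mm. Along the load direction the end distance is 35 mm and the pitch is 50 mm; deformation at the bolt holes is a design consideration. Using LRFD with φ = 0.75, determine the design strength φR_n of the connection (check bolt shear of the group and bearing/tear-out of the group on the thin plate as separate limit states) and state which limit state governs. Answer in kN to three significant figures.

Bolt shear: A_b = π·16²/4 = 201.1 mm²; R_n = 469 × 201.1 × 6 × 1 / 1000 = 565.8 kN → 0.75 × 565.8 = 424 kN.
Bearing (1.2 l_c t F_u ≤ 2.4 d t F_u): upper limit = 2.4·16·16·410 / 1000 = 251.9 kN.
  Edge l_c = 35 − 18/2 = 26 → r_n = 204.7 kN; interior l_c = 50 − 18 = 32 → r_n = 251.9 kN.
  R_n,bearing = 2·204.7 + 4·251.9 = 1417 kN → 0.75 × 1417 = 1060 kN.
Bolt shear governs: 424 kN.

424 kN (bolt shear governs)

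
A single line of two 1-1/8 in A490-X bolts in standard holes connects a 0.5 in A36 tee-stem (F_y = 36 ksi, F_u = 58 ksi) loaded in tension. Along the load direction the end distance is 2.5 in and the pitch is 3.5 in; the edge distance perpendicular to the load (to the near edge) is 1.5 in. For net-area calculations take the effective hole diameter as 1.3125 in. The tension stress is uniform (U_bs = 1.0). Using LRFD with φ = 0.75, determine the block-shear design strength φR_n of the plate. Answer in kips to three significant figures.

67 kips

Shear plane L_v = 2.5 + 1·3.5 = 6 in; A_gv = 6 × 0.5 = 3 in².
A_nv = (6 − 1.5·1.3125) × 0.5 = 2.016 in².
A_nt = (1.5 − 0.5·1.3125) × 0.5 = 0.4219 in².
0.6 F_u A_nv = 70.14 kips; 0.6 F_y A_gv = 64.8 kips → shear yielding governs the shear term.
R_n = 64.8 + 1.0 × 58 × 0.4219 = 89.27 kips.
Design strength φR_n = 0.75 × 89.27 = 67 kips.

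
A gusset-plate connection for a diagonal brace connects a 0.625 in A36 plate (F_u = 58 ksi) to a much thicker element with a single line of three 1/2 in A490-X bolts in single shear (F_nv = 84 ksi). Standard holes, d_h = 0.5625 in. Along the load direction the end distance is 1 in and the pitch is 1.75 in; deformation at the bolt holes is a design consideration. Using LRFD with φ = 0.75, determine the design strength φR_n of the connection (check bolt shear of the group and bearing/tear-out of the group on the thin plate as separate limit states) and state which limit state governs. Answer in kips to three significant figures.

Bolt shear: A_b = π·0.5²/4 = 0.1963 in²; R_n = 84 × 0.1963 × 3 × 1 = 49.48 kips → 0.75 × 49.48 = 37.1 kips.
Bearing (1.2 l_c t F_u ≤ 2.4 d t F_u): upper limit = 2.4·0.5·0.625·58 = 43.5 kips.
  Edge l_c = 1 − 0.5625/2 = 0.7188 → r_n = 31.27 kips; interior l_c = 1.75 − 0.5625 = 1.188 → r_n = 43.5 kips.
  R_n,bearing = 1·31.27 + 2·43.5 = 118.3 kips → 0.75 × 118.3 = 88.7 kips.
Bolt shear governs: 37.1 kips.

37.1 kips (bolt shear governs)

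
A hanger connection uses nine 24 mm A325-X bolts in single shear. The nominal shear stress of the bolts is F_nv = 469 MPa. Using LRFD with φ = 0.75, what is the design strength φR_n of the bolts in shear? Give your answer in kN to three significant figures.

A_b = π × 24² / 4 = 452.4 mm².
R_n = F_nv · A_b · n · n_s = 469 × 452.4 × 9 × 1 / 1000 = 1910 kN.
Design strength φR_n = 0.75 × 1910 = 1430 kN.

1430 kN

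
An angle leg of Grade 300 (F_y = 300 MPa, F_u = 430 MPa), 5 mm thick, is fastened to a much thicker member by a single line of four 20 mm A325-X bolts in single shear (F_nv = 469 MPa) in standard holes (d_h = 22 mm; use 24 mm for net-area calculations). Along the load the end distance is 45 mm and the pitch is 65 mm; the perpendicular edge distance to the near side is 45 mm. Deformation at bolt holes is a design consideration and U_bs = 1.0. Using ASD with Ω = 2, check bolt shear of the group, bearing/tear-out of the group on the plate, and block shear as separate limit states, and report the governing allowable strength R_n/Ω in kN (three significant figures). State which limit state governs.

136 kN (block shear governs)

Bolt shear: A_b = π·20²/4 = 314.2 mm²; R_n = 469 × 314.2 × 4 × 1 / 1000 = 589.4 kN → 589.4 / 2 = 295 kN.
Bearing: edge l_c = 34, r_n = 87.72 kN; interior l_c = 43, r_n = 103.2 kN; R_n = 87.72 + 3·103.2 = 397.3 kN → 199 kN.
Block shear: A_gv = 1200, A_nv = 780, A_nt = 165 mm²; R_n = min(0.6F_uA_nv, 0.6F_yA_gv) + U_bs·F_u·A_nt = 272.2 kN → 136 kN.
Block shear governs: 136 kN.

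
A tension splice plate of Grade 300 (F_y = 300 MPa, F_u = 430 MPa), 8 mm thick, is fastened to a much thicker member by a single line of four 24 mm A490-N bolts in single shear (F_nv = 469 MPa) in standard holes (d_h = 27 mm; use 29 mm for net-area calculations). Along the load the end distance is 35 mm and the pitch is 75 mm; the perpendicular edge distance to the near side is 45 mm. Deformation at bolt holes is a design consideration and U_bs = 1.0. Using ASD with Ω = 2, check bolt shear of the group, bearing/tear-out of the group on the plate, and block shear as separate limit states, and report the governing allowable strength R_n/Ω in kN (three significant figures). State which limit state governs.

216 kN (block shear governs)

Bolt shear: A_b = π·24²/4 = 452.4 mm²; R_n = 469 × 452.4 × 4 × 1 / 1000 = 848.7 kN → 848.7 / 2 = 424 kN.
Bearing: edge l_c = 21.5, r_n = 88.75 kN; interior l_c = 48, r_n = 198.1 kN; R_n = 88.75 + 3·198.1 = 683.2 kN → 342 kN.
Block shear: A_gv = 2080, A_nv = 1268, A_nt = 244 mm²; R_n = min(0.6F_uA_nv, 0.6F_yA_gv) + U_bs·F_u·A_nt = 432.1 kN → 216 kN.
Block shear governs: 216 kN.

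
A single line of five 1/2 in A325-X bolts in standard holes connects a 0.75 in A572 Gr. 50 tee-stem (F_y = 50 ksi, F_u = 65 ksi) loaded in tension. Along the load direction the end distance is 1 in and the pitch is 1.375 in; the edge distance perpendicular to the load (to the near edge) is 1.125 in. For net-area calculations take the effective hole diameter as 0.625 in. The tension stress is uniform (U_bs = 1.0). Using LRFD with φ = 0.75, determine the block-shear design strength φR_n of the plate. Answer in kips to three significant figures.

Shear plane L_v = 1 + 4·1.375 = 6.5 in; A_gv = 6.5 × 0.75 = 4.875 in².
A_nv = (6.5 − 4.5·0.625) × 0.75 = 2.766 in².
A_nt = (1.125 − 0.5·0.625) × 0.75 = 0.6094 in².
0.6 F_u A_nv = 107.9 kips; 0.6 F_y A_gv = 146.2 kips → shear rupture governs the shear term.
R_n = 107.9 + 1.0 × 65 × 0.6094 = 147.5 kips.
Design strength φR_n = 0.75 × 147.5 = 111 kips.

111 kips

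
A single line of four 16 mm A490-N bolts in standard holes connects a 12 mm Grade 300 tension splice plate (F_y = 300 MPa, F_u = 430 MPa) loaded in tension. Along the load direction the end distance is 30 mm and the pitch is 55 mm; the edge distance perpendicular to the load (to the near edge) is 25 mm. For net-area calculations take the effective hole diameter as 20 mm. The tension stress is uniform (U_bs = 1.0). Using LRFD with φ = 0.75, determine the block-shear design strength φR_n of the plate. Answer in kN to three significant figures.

348 kN

Shear plane L_v = 30 + 3·55 = 195 mm; A_gv = 195 × 12 = 2340 mm².
A_nv = (195 − 3.5·20) × 12 = 1500 mm².
A_nt = (25 − 0.5·20) × 12 = 180 mm².
0.6 F_u A_nv = 387 kN; 0.6 F_y A_gv = 421.2 kN → shear rupture governs the shear term.
R_n = 387 + 1.0 × 430 × 180 / 1000 = 464.4 kN.
Design strength φR_n = 0.75 × 464.4 = 348 kN.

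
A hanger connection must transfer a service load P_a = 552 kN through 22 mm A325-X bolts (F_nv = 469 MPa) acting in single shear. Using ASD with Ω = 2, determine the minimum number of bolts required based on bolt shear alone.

7 bolts

A_b = π·22²/4 = 380.1 mm².
Per-bolt allowable strength R_n/Ω = 469 × 380.1 × 1 / 1000 / 2 = 89.14 kN.
n ≥ 552 / 89.14 = 6.192 → use 7 bolts.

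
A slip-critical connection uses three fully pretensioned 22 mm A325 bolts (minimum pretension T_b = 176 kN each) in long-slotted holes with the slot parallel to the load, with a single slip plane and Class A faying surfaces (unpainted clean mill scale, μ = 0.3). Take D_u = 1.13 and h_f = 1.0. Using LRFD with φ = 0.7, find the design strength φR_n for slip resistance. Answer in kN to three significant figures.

125 kN

R_n = μ · D_u · h_f · T_b · n_s · n_b = 0.3 × 1.13 × 1.0 × 176 × 1 × 3 = 179 kN.
Design strength φR_n = 0.7 × 179 = 125 kN.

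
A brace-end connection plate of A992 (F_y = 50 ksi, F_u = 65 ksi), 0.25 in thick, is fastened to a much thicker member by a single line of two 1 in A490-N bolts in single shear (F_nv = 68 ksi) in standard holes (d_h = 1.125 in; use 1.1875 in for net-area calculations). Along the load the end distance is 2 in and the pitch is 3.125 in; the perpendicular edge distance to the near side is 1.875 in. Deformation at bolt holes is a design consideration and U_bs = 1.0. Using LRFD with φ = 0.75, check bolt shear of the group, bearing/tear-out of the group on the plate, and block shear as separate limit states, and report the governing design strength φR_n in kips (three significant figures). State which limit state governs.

Bolt shear: A_b = π·1²/4 = 0.7854 in²; R_n = 68 × 0.7854 × 2 × 1 = 106.8 kips → 0.75 × 106.8 = 80.1 kips.
Bearing: edge l_c = 1.438, r_n = 28.03 kips; interior l_c = 2, r_n = 39 kips; R_n = 28.03 + 1·39 = 67.03 kips → 50.3 kips.
Block shear: A_gv = 1.281, A_nv = 0.8359, A_nt = 0.3203 in²; R_n = min(0.6F_uA_nv, 0.6F_yA_gv) + U_bs·F_u·A_nt = 53.42 kips → 40.1 kips.
Block shear governs: 40.1 kips.

40.1 kips (block shear governs)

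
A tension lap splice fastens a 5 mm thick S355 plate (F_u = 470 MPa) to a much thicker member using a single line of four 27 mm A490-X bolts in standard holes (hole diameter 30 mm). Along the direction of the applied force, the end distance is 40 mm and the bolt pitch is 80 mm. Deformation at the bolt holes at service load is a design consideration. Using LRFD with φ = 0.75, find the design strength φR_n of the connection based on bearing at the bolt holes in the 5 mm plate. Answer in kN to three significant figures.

Per bolt r_n = 1.2 l_c t F_u ≤ 2.4 d t F_u; upper limit = 2.4 × 27 × 5 × 470 / 1000 = 152.3 kN.
Edge bolt: l_c = 40 − 30/2 = 25 mm → 1.2 × 25 × 5 × 470 / 1000 = 70.5 → r_n = 70.5 kN.
Interior bolts: l_c = 80 − 30 = 50 mm → 1.2 × 50 × 5 × 470 / 1000 = 141 → r_n = 141 kN.
R_n = 1 × 70.5 + 3 × 141 = 493.5 kN.
Design strength φR_n = 0.75 × 493.5 = 370 kN.

370 kN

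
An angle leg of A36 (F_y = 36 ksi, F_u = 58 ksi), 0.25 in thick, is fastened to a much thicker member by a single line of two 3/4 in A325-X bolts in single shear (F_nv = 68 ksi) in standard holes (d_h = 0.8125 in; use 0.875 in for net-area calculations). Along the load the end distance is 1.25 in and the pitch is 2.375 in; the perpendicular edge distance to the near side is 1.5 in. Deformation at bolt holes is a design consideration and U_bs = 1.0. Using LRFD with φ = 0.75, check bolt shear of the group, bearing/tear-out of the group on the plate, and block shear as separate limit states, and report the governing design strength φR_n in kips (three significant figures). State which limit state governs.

Bolt shear: A_b = π·0.75²/4 = 0.4418 in²; R_n = 68 × 0.4418 × 2 × 1 = 60.08 kips → 0.75 × 60.08 = 45.1 kips.
Bearing: edge l_c = 0.8438, r_n = 14.68 kips; interior l_c = 1.562, r_n = 26.1 kips; R_n = 14.68 + 1·26.1 = 40.78 kips → 30.6 kips.
Block shear: A_gv = 0.9062, A_nv = 0.5781, A_nt = 0.2656 in²; R_n = min(0.6F_uA_nv, 0.6F_yA_gv) + U_bs·F_u·A_nt = 34.98 kips → 26.2 kips.
Block shear governs: 26.2 kips.

26.2 kips (block shear governs)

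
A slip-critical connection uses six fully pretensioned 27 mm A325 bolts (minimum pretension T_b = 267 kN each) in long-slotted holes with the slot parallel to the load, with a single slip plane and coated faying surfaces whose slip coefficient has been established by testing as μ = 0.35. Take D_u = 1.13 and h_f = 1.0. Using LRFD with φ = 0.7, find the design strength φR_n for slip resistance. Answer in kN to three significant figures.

444 kN

R_n = μ · D_u · h_f · T_b · n_s · n_b = 0.35 × 1.13 × 1.0 × 267 × 1 × 6 = 633.6 kN.
Design strength φR_n = 0.7 × 633.6 = 444 kN.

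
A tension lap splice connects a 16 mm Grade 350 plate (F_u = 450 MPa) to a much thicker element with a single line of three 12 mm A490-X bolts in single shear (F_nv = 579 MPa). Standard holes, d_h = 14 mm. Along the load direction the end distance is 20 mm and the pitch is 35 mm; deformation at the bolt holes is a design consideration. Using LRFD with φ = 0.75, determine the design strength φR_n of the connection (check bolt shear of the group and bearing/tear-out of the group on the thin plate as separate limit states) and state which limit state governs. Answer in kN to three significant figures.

Bolt shear: A_b = π·12²/4 = 113.1 mm²; R_n = 579 × 113.1 × 3 × 1 / 1000 = 196.5 kN → 0.75 × 196.5 = 147 kN.
Bearing (1.2 l_c t F_u ≤ 2.4 d t F_u): upper limit = 2.4·12·16·450 / 1000 = 207.4 kN.
  Edge l_c = 20 − 14/2 = 13 → r_n = 112.3 kN; interior l_c = 35 − 14 = 21 → r_n = 181.4 kN.
  R_n,bearing = 1·112.3 + 2·181.4 = 475.2 kN → 0.75 × 475.2 = 356 kN.
Bolt shear governs: 147 kN.

147 kN (bolt shear governs)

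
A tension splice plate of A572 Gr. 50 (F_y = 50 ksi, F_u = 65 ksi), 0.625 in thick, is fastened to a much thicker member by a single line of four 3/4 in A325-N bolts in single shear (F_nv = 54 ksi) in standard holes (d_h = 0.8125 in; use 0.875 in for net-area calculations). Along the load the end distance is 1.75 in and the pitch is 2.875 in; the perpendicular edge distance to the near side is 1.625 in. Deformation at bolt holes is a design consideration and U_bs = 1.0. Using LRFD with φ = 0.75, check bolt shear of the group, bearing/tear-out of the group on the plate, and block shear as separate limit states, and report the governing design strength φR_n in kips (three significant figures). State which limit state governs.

71.6 kips (bolt shear governs)

Bolt shear: A_b = π·0.75²/4 = 0.4418 in²; R_n = 54 × 0.4418 × 4 × 1 = 95.43 kips → 0.75 × 95.43 = 71.6 kips.
Bearing: edge l_c = 1.344, r_n = 65.51 kips; interior l_c = 2.062, r_n = 73.12 kips; R_n = 65.51 + 3·73.12 = 284.9 kips → 214 kips.
Block shear: A_gv = 6.484, A_nv = 4.57, A_nt = 0.7422 in²; R_n = min(0.6F_uA_nv, 0.6F_yA_gv) + U_bs·F_u·A_nt = 226.5 kips → 170 kips.
Bolt shear governs: 71.6 kips.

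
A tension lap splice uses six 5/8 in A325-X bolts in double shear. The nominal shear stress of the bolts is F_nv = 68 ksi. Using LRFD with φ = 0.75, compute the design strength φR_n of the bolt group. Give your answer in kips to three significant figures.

188 kips

A_b = π × 0.625² / 4 = 0.3068 in².
R_n = F_nv · A_b · n · n_s = 68 × 0.3068 × 6 × 2 = 250.3 kips.
Design strength φR_n = 0.75 × 250.3 = 188 kips.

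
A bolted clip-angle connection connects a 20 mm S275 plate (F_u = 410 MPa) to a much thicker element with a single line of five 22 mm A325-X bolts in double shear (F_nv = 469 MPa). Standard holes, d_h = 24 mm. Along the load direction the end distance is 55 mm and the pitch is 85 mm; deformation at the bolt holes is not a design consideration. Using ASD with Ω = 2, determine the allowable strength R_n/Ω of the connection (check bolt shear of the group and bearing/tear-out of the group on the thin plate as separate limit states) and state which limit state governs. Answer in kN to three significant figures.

891 kN (bolt shear governs)

Bolt shear: A_b = π·22²/4 = 380.1 mm²; R_n = 469 × 380.1 × 5 × 2 / 1000 = 1783 kN → 1783 / 2 = 891 kN.
Bearing (1.5 l_c t F_u ≤ 3.0 d t F_u): upper limit = 3.0·22·20·410 / 1000 = 541.2 kN.
  Edge l_c = 55 − 24/2 = 43 → r_n = 528.9 kN; interior l_c = 85 − 24 = 61 → r_n = 541.2 kN.
  R_n,bearing = 1·528.9 + 4·541.2 = 2694 kN → 2694 / 2 = 1350 kN.
Bolt shear governs: 891 kN.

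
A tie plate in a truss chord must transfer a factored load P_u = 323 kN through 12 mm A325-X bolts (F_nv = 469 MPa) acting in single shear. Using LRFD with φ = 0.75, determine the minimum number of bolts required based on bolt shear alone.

A_b = π·12²/4 = 113.1 mm².
Per-bolt design strength φR_n = 0.75 × 469 × 113.1 × 1 / 1000 = 39.78 kN.
n ≥ 323 / 39.78 = 8.119 → use 9 bolts.

9 bolts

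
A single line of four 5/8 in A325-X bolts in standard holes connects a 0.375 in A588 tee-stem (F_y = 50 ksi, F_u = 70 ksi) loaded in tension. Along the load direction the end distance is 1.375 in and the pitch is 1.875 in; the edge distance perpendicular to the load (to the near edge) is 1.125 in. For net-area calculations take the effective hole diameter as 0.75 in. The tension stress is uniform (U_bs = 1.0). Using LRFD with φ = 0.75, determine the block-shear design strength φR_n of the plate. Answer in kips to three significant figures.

Shear plane L_v = 1.375 + 3·1.875 = 7 in; A_gv = 7 × 0.375 = 2.625 in².
A_nv = (7 − 3.5·0.75) × 0.375 = 1.641 in².
A_nt = (1.125 − 0.5·0.75) × 0.375 = 0.2812 in².
0.6 F_u A_nv = 68.91 kips; 0.6 F_y A_gv = 78.75 kips → shear rupture governs the shear term.
R_n = 68.91 + 1.0 × 70 × 0.2812 = 88.59 kips.
Design strength φR_n = 0.75 × 88.59 = 66.4 kips.

66.4 kips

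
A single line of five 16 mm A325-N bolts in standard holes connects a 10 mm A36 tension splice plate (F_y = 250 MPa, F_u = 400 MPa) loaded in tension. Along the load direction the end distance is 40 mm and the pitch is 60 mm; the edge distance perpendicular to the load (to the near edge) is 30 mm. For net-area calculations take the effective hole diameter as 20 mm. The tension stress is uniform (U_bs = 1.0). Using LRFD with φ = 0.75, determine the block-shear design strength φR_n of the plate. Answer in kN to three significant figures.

375 kN

Shear plane L_v = 40 + 4·60 = 280 mm; A_gv = 280 × 10 = 2800 mm².
A_nv = (280 − 4.5·20) × 10 = 1900 mm².
A_nt = (30 − 0.5·20) × 10 = 200 mm².
0.6 F_u A_nv = 456 kN; 0.6 F_y A_gv = 420 kN → shear yielding governs the shear term.
R_n = 420 + 1.0 × 400 × 200 / 1000 = 500 kN.
Design strength φR_n = 0.75 × 500 = 375 kN.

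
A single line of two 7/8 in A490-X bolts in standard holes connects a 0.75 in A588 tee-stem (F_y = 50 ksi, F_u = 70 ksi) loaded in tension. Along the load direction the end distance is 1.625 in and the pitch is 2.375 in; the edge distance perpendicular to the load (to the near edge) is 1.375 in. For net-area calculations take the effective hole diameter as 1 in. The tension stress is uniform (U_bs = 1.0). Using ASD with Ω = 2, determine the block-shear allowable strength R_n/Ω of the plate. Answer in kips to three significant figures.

Shear plane L_v = 1.625 + 1·2.375 = 4 in; A_gv = 4 × 0.75 = 3 in².
A_nv = (4 − 1.5·1) × 0.75 = 1.875 in².
A_nt = (1.375 − 0.5·1) × 0.75 = 0.6562 in².
0.6 F_u A_nv = 78.75 kips; 0.6 F_y A_gv = 90 kips → shear rupture governs the shear term.
R_n = 78.75 + 1.0 × 70 × 0.6562 = 124.7 kips.
Allowable strength R_n/Ω = 124.7 / 2 = 62.3 kips.

62.3 kips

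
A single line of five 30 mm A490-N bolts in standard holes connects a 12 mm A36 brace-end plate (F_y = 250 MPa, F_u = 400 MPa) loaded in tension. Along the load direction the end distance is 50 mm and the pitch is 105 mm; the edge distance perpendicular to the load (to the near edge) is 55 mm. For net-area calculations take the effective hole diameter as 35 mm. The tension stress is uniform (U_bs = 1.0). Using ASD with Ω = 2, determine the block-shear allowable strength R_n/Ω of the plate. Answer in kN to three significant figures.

513 kN

Shear plane L_v = 50 + 4·105 = 470 mm; A_gv = 470 × 12 = 5640 mm².
A_nv = (470 − 4.5·35) × 12 = 3750 mm².
A_nt = (55 − 0.5·35) × 12 = 450 mm².
0.6 F_u A_nv = 900 kN; 0.6 F_y A_gv = 846 kN → shear yielding governs the shear term.
R_n = 846 + 1.0 × 400 × 450 / 1000 = 1026 kN.
Allowable strength R_n/Ω = 1026 / 2 = 513 kN.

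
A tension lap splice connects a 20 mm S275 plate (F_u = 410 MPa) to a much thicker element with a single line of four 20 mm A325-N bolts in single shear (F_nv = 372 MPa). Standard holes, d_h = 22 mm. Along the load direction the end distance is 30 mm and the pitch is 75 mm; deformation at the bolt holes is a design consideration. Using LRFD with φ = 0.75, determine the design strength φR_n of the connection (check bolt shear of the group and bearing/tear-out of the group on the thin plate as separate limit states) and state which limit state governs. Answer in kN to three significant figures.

351 kN (bolt shear governs)

Bolt shear: A_b = π·20²/4 = 314.2 mm²; R_n = 372 × 314.2 × 4 × 1 / 1000 = 467.5 kN → 0.75 × 467.5 = 351 kN.
Bearing (1.2 l_c t F_u ≤ 2.4 d t F_u): upper limit = 2.4·20·20·410 / 1000 = 393.6 kN.
  Edge l_c = 30 − 22/2 = 19 → r_n = 187 kN; interior l_c = 75 − 22 = 53 → r_n = 393.6 kN.
  R_n,bearing = 1·187 + 3·393.6 = 1368 kN → 0.75 × 1368 = 1030 kN.
Bolt shear governs: 351 kN.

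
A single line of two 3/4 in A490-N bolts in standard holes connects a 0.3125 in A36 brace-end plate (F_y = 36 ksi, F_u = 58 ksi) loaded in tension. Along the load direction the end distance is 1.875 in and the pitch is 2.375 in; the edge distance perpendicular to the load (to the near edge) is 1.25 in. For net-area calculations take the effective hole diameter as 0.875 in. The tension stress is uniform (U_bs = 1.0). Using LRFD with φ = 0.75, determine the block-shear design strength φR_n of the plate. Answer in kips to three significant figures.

Shear plane L_v = 1.875 + 1·2.375 = 4.25 in; A_gv = 4.25 × 0.3125 = 1.328 in².
A_nv = (4.25 − 1.5·0.875) × 0.3125 = 0.918 in².
A_nt = (1.25 − 0.5·0.875) × 0.3125 = 0.2539 in².
0.6 F_u A_nv = 31.95 kips; 0.6 F_y A_gv = 28.69 kips → shear yielding governs the shear term.
R_n = 28.69 + 1.0 × 58 × 0.2539 = 43.41 kips.
Design strength φR_n = 0.75 × 43.41 = 32.6 kips.

32.6 kips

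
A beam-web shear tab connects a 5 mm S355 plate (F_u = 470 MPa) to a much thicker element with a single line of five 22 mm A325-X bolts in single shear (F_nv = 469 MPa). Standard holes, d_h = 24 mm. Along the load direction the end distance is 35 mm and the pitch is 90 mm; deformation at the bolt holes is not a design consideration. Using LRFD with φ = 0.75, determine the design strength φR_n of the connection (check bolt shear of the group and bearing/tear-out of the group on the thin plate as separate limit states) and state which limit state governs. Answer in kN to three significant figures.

Bolt shear: A_b = π·22²/4 = 380.1 mm²; R_n = 469 × 380.1 × 5 × 1 / 1000 = 891.4 kN → 0.75 × 891.4 = 669 kN.
Bearing (1.5 l_c t F_u ≤ 3.0 d t F_u): upper limit = 3.0·22·5·470 / 1000 = 155.1 kN.
  Edge l_c = 35 − 24/2 = 23 → r_n = 81.08 kN; interior l_c = 90 − 24 = 66 → r_n = 155.1 kN.
  R_n,bearing = 1·81.08 + 4·155.1 = 701.5 kN → 0.75 × 701.5 = 526 kN.
Bearing governs: 526 kN.

526 kN (bearing governs)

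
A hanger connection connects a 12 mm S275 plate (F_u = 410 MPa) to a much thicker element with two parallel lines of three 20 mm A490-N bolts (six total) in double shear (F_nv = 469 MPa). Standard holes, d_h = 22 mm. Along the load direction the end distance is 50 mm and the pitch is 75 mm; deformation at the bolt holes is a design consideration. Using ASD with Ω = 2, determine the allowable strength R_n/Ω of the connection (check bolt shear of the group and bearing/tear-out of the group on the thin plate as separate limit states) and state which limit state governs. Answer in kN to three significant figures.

Bolt shear: A_b = π·20²/4 = 314.2 mm²; R_n = 469 × 314.2 × 6 × 2 / 1000 = 1768 kN → 1768 / 2 = 884 kN.
Bearing (1.2 l_c t F_u ≤ 2.4 d t F_u): upper limit = 2.4·20·12·410 / 1000 = 236.2 kN.
  Edge l_c = 50 − 22/2 = 39 → r_n = 230.3 kN; interior l_c = 75 − 22 = 53 → r_n = 236.2 kN.
  R_n,bearing = 2·230.3 + 4·236.2 = 1405 kN → 1405 / 2 = 703 kN.
Bearing governs: 703 kN.

703 kN (bearing governs)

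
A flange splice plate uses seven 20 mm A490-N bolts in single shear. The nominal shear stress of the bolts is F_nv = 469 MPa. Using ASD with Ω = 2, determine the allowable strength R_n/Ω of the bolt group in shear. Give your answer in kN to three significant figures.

A_b = π × 20² / 4 = 314.2 mm².
R_n = F_nv · A_b · n · n_s = 469 × 314.2 × 7 × 1 / 1000 = 1031 kN.
Allowable strength R_n/Ω = 1031 / 2 = 516 kN.

516 kN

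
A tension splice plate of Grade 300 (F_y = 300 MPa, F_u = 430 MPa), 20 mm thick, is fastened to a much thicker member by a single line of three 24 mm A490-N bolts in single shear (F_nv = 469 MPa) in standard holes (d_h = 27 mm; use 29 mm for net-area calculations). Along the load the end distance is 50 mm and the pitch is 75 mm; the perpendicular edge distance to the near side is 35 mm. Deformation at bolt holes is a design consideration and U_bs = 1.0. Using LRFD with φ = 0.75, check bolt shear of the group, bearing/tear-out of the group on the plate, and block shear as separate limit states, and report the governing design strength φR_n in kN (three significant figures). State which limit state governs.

Bolt shear: A_b = π·24²/4 = 452.4 mm²; R_n = 469 × 452.4 × 3 × 1 / 1000 = 636.5 kN → 0.75 × 636.5 = 477 kN.
Bearing: edge l_c = 36.5, r_n = 376.7 kN; interior l_c = 48, r_n = 495.4 kN; R_n = 376.7 + 2·495.4 = 1367 kN → 1030 kN.
Block shear: A_gv = 4000, A_nv = 2550, A_nt = 410 mm²; R_n = min(0.6F_uA_nv, 0.6F_yA_gv) + U_bs·F_u·A_nt = 834.2 kN → 626 kN.
Bolt shear governs: 477 kN.

477 kN (bolt shear governs)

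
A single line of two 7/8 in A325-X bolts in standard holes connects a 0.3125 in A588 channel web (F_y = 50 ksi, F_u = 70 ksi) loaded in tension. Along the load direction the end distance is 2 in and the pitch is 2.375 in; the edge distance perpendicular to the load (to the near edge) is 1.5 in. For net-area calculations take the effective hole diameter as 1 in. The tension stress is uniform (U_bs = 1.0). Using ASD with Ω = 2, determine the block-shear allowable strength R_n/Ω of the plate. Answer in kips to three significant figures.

29.8 kips

Shear plane L_v = 2 + 1·2.375 = 4.375 in; A_gv = 4.375 × 0.3125 = 1.367 in².
A_nv = (4.375 − 1.5·1) × 0.3125 = 0.8984 in².
A_nt = (1.5 − 0.5·1) × 0.3125 = 0.3125 in².
0.6 F_u A_nv = 37.73 kips; 0.6 F_y A_gv = 41.02 kips → shear rupture governs the shear term.
R_n = 37.73 + 1.0 × 70 × 0.3125 = 59.61 kips.
Allowable strength R_n/Ω = 59.61 / 2 = 29.8 kips.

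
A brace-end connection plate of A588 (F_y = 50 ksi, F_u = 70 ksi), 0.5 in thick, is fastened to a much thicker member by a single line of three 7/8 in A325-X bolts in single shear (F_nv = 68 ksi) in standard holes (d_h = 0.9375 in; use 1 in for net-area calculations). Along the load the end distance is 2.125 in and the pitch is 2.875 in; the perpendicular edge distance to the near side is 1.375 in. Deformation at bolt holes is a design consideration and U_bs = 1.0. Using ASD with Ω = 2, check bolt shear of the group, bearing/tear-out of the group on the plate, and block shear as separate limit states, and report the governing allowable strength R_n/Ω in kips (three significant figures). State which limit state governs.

61.3 kips (bolt shear governs)

Bolt shear: A_b = π·0.875²/4 = 0.6013 in²; R_n = 68 × 0.6013 × 3 × 1 = 122.7 kips → 122.7 / 2 = 61.3 kips.
Bearing: edge l_c = 1.656, r_n = 69.56 kips; interior l_c = 1.938, r_n = 73.5 kips; R_n = 69.56 + 2·73.5 = 216.6 kips → 108 kips.
Block shear: A_gv = 3.938, A_nv = 2.688, A_nt = 0.4375 in²; R_n = min(0.6F_uA_nv, 0.6F_yA_gv) + U_bs·F_u·A_nt = 143.5 kips → 71.8 kips.
Bolt shear governs: 61.3 kips.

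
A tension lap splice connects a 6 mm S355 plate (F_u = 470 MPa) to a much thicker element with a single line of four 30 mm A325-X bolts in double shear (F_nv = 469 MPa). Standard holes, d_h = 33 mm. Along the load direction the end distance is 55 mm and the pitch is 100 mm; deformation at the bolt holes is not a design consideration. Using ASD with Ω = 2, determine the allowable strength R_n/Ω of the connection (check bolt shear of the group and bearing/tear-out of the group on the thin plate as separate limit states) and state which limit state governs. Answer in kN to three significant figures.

462 kN (bearing governs)

Bolt shear: A_b = π·30²/4 = 706.9 mm²; R_n = 469 × 706.9 × 4 × 2 / 1000 = 2652 kN → 2652 / 2 = 1330 kN.
Bearing (1.5 l_c t F_u ≤ 3.0 d t F_u): upper limit = 3.0·30·6·470 / 1000 = 253.8 kN.
  Edge l_c = 55 − 33/2 = 38.5 → r_n = 162.9 kN; interior l_c = 100 − 33 = 67 → r_n = 253.8 kN.
  R_n,bearing = 1·162.9 + 3·253.8 = 924.3 kN → 924.3 / 2 = 462 kN.
Bearing governs: 462 kN.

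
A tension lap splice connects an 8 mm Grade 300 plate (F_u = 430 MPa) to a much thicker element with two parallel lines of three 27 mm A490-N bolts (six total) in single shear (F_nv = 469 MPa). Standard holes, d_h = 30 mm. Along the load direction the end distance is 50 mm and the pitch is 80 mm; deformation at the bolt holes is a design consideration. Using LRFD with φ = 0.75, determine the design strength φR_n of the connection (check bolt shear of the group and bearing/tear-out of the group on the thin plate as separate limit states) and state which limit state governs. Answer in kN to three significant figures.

Bolt shear: A_b = π·27²/4 = 572.6 mm²; R_n = 469 × 572.6 × 6 × 1 / 1000 = 1611 kN → 0.75 × 1611 = 1210 kN.
Bearing (1.2 l_c t F_u ≤ 2.4 d t F_u): upper limit = 2.4·27·8·430 / 1000 = 222.9 kN.
  Edge l_c = 50 − 30/2 = 35 → r_n = 144.5 kN; interior l_c = 80 − 30 = 50 → r_n = 206.4 kN.
  R_n,bearing = 2·144.5 + 4·206.4 = 1115 kN → 0.75 × 1115 = 836 kN.
Bearing governs: 836 kN.

836 kN (bearing governs)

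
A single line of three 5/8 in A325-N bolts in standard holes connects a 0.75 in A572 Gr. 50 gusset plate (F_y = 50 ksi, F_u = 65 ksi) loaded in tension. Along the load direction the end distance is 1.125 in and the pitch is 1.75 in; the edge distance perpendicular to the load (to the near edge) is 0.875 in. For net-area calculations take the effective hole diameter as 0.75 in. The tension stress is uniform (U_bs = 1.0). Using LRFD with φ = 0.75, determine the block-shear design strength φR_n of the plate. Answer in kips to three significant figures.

78.6 kips

Shear plane L_v = 1.125 + 2·1.75 = 4.625 in; A_gv = 4.625 × 0.75 = 3.469 in².
A_nv = (4.625 − 2.5·0.75) × 0.75 = 2.062 in².
A_nt = (0.875 − 0.5·0.75) × 0.75 = 0.375 in².
0.6 F_u A_nv = 80.44 kips; 0.6 F_y A_gv = 104.1 kips → shear rupture governs the shear term.
R_n = 80.44 + 1.0 × 65 × 0.375 = 104.8 kips.
Design strength φR_n = 0.75 × 104.8 = 78.6 kips.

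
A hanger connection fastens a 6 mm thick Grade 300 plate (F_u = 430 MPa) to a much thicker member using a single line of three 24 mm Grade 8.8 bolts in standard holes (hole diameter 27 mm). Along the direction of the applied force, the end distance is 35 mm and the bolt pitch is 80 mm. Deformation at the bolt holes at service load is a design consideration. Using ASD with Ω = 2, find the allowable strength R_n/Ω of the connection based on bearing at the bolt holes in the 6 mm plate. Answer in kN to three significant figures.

182 kN

Per bolt r_n = 1.2 l_c t F_u ≤ 2.4 d t F_u; upper limit = 2.4 × 24 × 6 × 430 / 1000 = 148.6 kN.
Edge bolt: l_c = 35 − 27/2 = 21.5 mm → 1.2 × 21.5 × 6 × 430 / 1000 = 66.56 → r_n = 66.56 kN.
Interior bolts: l_c = 80 − 27 = 53 mm → 1.2 × 53 × 6 × 430 / 1000 = 164.1 → r_n = 148.6 kN.
R_n = 1 × 66.56 + 2 × 148.6 = 363.8 kN.
Allowable strength R_n/Ω = 363.8 / 2 = 182 kN.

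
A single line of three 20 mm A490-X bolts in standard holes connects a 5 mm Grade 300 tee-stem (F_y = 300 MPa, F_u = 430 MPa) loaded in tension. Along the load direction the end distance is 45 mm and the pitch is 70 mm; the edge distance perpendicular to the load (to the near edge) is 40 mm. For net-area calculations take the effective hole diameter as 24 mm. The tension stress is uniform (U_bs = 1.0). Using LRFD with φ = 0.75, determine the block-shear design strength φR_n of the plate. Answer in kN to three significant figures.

Shear plane L_v = 45 + 2·70 = 185 mm; A_gv = 185 × 5 = 925 mm².
A_nv = (185 − 2.5·24) × 5 = 625 mm².
A_nt = (40 − 0.5·24) × 5 = 140 mm².
0.6 F_u A_nv = 161.2 kN; 0.6 F_y A_gv = 166.5 kN → shear rupture governs the shear term.
R_n = 161.2 + 1.0 × 430 × 140 / 1000 = 221.4 kN.
Design strength φR_n = 0.75 × 221.4 = 166 kN.

166 kN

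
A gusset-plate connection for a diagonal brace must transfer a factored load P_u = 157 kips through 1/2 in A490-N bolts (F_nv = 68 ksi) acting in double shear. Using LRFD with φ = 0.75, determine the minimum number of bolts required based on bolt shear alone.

8 bolts

A_b = π·0.5²/4 = 0.1963 in².
Per-bolt design strength φR_n = 0.75 × 68 × 0.1963 × 2 = 20.03 kips.
n ≥ 157 / 20.03 = 7.839 → use 8 bolts.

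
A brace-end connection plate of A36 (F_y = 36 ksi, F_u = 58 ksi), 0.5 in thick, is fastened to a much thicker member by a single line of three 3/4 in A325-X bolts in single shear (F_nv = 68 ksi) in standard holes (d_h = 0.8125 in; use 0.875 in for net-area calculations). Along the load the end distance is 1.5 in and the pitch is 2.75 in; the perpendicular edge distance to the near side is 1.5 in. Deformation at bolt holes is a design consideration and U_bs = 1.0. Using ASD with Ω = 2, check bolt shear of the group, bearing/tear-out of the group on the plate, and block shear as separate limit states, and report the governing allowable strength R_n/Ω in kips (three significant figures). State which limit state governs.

45.1 kips (bolt shear governs)

Bolt shear: A_b = π·0.75²/4 = 0.4418 in²; R_n = 68 × 0.4418 × 3 × 1 = 90.12 kips → 90.12 / 2 = 45.1 kips.
Bearing: edge l_c = 1.094, r_n = 38.06 kips; interior l_c = 1.938, r_n = 52.2 kips; R_n = 38.06 + 2·52.2 = 142.5 kips → 71.2 kips.
Block shear: A_gv = 3.5, A_nv = 2.406, A_nt = 0.5312 in²; R_n = min(0.6F_uA_nv, 0.6F_yA_gv) + U_bs·F_u·A_nt = 106.4 kips → 53.2 kips.
Bolt shear governs: 45.1 kips.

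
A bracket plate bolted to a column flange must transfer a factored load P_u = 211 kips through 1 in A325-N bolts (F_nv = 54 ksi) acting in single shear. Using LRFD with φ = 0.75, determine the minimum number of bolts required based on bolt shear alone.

7 bolts

A_b = π·1²/4 = 0.7854 in².
Per-bolt design strength φR_n = 0.75 × 54 × 0.7854 × 1 = 31.81 kips.
n ≥ 211 / 31.81 = 6.633 → use 7 bolts.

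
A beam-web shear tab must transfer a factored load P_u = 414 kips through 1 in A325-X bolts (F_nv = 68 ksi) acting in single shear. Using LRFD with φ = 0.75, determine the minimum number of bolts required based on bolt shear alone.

A_b = π·1²/4 = 0.7854 in².
Per-bolt design strength φR_n = 0.75 × 68 × 0.7854 × 1 = 40.06 kips.
n ≥ 414 / 40.06 = 10.34 → use 11 bolts.

11 bolts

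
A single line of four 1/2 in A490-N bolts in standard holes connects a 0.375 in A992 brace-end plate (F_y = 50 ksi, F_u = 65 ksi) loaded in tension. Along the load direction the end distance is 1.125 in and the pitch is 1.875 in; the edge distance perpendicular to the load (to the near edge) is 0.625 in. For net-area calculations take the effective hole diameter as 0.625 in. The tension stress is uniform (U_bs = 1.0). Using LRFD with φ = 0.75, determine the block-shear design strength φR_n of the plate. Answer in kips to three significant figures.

Shear plane L_v = 1.125 + 3·1.875 = 6.75 in; A_gv = 6.75 × 0.375 = 2.531 in².
A_nv = (6.75 − 3.5·0.625) × 0.375 = 1.711 in².
A_nt = (0.625 − 0.5·0.625) × 0.375 = 0.1172 in².
0.6 F_u A_nv = 66.73 kips; 0.6 F_y A_gv = 75.94 kips → shear rupture governs the shear term.
R_n = 66.73 + 1.0 × 65 × 0.1172 = 74.34 kips.
Design strength φR_n = 0.75 × 74.34 = 55.8 kips.

55.8 kips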